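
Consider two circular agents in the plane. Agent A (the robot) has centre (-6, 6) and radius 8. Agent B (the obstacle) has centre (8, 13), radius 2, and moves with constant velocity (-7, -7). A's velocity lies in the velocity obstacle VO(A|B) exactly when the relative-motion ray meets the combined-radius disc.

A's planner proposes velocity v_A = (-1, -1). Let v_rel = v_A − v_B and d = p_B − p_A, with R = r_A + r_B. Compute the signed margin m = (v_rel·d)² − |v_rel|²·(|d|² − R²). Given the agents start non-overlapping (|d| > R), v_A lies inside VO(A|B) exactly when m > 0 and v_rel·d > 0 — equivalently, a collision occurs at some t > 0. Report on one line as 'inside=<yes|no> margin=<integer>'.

d = (14, 7),  |d|² = 245;  R = 8+2 = 10,  c = 245−10² = 145
v_rel = (6, 6),  |v_rel|² = 72;  v_rel·d = (6)·(14) + (6)·(7) = 126
72·t² − 252·t + 145 = 0  ⇒  m = 126² − 72·145 = 5436
m = 5436 > 0,  v_rel·d = 126 > 0  ⇒  inside

inside=yes margin=5436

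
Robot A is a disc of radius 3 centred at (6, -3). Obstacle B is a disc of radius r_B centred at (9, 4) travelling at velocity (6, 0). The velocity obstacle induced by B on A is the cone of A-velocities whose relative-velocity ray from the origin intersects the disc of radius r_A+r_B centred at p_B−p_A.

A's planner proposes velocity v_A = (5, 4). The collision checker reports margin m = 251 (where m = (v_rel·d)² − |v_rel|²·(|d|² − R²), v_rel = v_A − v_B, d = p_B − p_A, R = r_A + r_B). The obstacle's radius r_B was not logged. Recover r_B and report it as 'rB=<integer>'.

m = 251
d = (3, 7);  v_rel = (-1, 4),  |v_rel|² = 17
v_rel×d = (-1)·(7) − (4)·(3) = -19
since m = R²·17 − (-19)²:  R² = (361 + 251) / 17 = 36
R = √36 = 6  ⇒  r_B = 6 − 3 = 3

rB=3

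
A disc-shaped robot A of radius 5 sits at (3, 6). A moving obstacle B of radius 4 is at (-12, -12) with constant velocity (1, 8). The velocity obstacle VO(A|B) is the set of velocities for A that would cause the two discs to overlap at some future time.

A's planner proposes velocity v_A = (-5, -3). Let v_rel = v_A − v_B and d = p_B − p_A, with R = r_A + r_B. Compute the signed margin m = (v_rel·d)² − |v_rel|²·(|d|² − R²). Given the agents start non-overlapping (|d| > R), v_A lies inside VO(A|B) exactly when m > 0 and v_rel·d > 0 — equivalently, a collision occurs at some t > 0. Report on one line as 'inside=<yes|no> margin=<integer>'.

d = (-15, -18),  |d|² = 549;  R = 5+4 = 9,  c = 549−9² = 468
v_rel = (-6, -11),  |v_rel|² = 157;  v_rel·d = (-6)·(-15) + (-11)·(-18) = 288
157·t² − 576·t + 468 = 0  ⇒  m = 288² − 157·468 = 9468
m = 9468 > 0,  v_rel·d = 288 > 0  ⇒  inside

inside=yes margin=9468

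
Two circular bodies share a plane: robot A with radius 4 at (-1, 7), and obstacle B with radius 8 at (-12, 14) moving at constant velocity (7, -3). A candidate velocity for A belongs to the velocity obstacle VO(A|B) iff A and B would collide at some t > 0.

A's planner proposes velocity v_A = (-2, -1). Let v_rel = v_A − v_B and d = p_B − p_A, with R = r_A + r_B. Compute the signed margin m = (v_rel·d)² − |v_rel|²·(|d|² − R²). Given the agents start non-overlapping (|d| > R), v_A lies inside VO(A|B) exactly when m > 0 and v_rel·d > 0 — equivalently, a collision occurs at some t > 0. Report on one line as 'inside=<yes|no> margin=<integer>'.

d = (-11, 7),  |d|² = 170;  R = 4+8 = 12,  c = 170−12² = 26
v_rel = (-9, 2),  |v_rel|² = 85;  v_rel·d = (-9)·(-11) + (2)·(7) = 113
85·t² − 226·t + 26 = 0  ⇒  m = 113² − 85·26 = 10559
m = 10559 > 0,  v_rel·d = 113 > 0  ⇒  inside

inside=yes margin=10559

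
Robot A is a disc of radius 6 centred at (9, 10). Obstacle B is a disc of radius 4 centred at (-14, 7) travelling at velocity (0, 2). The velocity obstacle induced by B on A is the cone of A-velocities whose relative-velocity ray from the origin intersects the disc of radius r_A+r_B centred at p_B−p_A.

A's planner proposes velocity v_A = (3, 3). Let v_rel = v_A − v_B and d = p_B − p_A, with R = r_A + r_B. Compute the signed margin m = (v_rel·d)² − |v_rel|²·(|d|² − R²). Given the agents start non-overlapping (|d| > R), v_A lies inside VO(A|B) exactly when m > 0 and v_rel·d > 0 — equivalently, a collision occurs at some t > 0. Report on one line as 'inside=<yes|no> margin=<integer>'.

d = (-23, -3),  |d|² = 538;  R = 6+4 = 10,  c = 538−10² = 438
v_rel = (3, 1),  |v_rel|² = 10;  v_rel·d = (3)·(-23) + (1)·(-3) = -72
10·t² + 144·t + 438 = 0  ⇒  m = (-72)² − 10·438 = 804
m = 804 > 0,  v_rel·d = -72 < 0  ⇒  outside

inside=no margin=804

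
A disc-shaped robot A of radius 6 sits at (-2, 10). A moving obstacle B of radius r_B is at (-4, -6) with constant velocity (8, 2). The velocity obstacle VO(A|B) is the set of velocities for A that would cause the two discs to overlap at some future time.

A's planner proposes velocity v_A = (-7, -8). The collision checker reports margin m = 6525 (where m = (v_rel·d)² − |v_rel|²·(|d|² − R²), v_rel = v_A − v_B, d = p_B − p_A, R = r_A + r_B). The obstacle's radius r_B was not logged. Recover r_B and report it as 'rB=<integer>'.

m = 6525
d = (-2, -16);  v_rel = (-15, -10),  |v_rel|² = 325
v_rel×d = (-15)·(-16) − (-10)·(-2) = 220
since m = R²·325 − 220²:  R² = (48400 + 6525) / 325 = 169
R = √169 = 13  ⇒  r_B = 13 − 6 = 7

rB=7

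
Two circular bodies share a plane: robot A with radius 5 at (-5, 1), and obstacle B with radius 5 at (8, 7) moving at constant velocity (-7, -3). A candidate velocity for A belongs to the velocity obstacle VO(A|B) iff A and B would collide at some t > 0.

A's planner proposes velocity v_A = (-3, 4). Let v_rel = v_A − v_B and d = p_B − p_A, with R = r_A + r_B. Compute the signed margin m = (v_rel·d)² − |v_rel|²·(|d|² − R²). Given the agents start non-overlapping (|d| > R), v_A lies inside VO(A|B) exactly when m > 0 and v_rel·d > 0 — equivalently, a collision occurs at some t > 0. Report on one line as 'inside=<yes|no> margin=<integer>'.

d = (13, 6),  |d|² = 205;  R = 5+5 = 10,  c = 205−10² = 105
v_rel = (4, 7),  |v_rel|² = 65;  v_rel·d = (4)·(13) + (7)·(6) = 94
65·t² − 188·t + 105 = 0  ⇒  m = 94² − 65·105 = 2011
m = 2011 > 0,  v_rel·d = 94 > 0  ⇒  inside

inside=yes margin=2011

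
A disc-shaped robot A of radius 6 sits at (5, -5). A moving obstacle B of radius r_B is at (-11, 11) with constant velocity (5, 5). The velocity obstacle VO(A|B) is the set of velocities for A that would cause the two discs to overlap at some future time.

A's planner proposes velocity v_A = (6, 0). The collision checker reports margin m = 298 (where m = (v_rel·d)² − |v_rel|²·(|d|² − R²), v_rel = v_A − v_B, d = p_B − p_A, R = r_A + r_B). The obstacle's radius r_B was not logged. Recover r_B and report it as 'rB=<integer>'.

m = 298
d = (-16, 16);  v_rel = (1, -5),  |v_rel|² = 26
v_rel×d = (1)·(16) − (-5)·(-16) = -64
since m = R²·26 − (-64)²:  R² = (4096 + 298) / 26 = 169
R = √169 = 13  ⇒  r_B = 13 − 6 = 7

rB=7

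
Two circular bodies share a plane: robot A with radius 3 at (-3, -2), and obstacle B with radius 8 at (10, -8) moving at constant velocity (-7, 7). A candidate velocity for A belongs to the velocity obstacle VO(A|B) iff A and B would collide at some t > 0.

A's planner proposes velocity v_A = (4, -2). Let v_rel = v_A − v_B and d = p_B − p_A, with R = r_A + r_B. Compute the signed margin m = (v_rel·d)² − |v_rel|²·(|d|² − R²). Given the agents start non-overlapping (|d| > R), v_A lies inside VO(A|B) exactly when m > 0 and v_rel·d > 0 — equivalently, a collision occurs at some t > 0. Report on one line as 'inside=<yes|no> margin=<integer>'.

d = (13, -6),  |d|² = 205;  R = 3+8 = 11,  c = 205−11² = 84
v_rel = (11, -9),  |v_rel|² = 202;  v_rel·d = (11)·(13) + (-9)·(-6) = 197
202·t² − 394·t + 84 = 0  ⇒  m = 197² − 202·84 = 21841
m = 21841 > 0,  v_rel·d = 197 > 0  ⇒  inside

inside=yes margin=21841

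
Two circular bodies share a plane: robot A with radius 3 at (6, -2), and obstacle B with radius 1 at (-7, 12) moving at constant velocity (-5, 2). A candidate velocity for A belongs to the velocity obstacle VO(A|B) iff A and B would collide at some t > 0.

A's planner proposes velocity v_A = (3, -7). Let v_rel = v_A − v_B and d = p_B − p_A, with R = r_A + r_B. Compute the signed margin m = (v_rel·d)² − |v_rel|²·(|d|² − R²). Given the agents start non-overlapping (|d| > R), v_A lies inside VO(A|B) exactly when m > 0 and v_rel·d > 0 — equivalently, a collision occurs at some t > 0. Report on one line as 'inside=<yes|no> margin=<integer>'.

d = (-13, 14),  |d|² = 365;  R = 3+1 = 4,  c = 365−4² = 349
v_rel = (8, -9),  |v_rel|² = 145;  v_rel·d = (8)·(-13) + (-9)·(14) = -230
145·t² + 460·t + 349 = 0  ⇒  m = (-230)² − 145·349 = 2295
m = 2295 > 0,  v_rel·d = -230 < 0  ⇒  outside

inside=no margin=2295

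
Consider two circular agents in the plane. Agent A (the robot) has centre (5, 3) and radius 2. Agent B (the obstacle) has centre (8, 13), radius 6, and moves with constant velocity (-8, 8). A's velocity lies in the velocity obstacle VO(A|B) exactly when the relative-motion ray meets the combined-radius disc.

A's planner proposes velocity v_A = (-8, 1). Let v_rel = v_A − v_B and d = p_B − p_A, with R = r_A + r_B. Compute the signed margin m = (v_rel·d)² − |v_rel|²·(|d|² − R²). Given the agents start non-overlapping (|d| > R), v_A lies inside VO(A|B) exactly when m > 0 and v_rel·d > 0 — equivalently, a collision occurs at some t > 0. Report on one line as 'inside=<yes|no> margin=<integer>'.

d = (3, 10),  |d|² = 109;  R = 2+6 = 8,  c = 109−8² = 45
v_rel = (0, -7),  |v_rel|² = 49;  v_rel·d = (0)·(3) + (-7)·(10) = -70
49·t² + 140·t + 45 = 0  ⇒  m = (-70)² − 49·45 = 2695
m = 2695 > 0,  v_rel·d = -70 < 0  ⇒  outside

inside=no margin=2695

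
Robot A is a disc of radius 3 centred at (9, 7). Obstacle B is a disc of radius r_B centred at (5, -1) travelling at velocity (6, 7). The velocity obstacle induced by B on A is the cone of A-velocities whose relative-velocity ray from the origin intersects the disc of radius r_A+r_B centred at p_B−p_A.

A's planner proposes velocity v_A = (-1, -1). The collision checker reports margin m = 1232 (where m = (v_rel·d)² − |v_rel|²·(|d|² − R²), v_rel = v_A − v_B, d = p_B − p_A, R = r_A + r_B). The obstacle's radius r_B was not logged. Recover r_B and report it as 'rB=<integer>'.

m = 1232
d = (-4, -8);  v_rel = (-7, -8),  |v_rel|² = 113
v_rel×d = (-7)·(-8) − (-8)·(-4) = 24
since m = R²·113 − 24²:  R² = (576 + 1232) / 113 = 16
R = √16 = 4  ⇒  r_B = 4 − 3 = 1

rB=1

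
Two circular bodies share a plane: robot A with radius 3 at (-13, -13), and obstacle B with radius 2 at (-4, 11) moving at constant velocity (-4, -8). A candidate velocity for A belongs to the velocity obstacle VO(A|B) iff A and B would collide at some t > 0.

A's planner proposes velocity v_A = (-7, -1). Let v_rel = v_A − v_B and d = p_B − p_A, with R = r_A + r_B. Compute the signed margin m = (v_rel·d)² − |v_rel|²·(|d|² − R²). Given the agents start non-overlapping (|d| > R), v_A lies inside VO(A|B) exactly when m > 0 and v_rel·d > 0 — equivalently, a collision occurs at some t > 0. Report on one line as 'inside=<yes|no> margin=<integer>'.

d = (9, 24),  |d|² = 657;  R = 3+2 = 5,  c = 657−5² = 632
v_rel = (-3, 7),  |v_rel|² = 58;  v_rel·d = (-3)·(9) + (7)·(24) = 141
58·t² − 282·t + 632 = 0  ⇒  m = 141² − 58·632 = -16775
m = -16775 < 0,  v_rel·d = 141 > 0  ⇒  outside

inside=no margin=-16775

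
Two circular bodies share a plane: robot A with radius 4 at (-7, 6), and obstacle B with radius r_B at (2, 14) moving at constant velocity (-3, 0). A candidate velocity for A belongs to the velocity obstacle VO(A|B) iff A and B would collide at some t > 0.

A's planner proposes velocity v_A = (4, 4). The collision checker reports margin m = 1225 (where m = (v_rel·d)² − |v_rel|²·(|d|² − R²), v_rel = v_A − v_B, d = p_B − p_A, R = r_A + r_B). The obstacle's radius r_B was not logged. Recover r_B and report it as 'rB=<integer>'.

m = 1225
d = (9, 8);  v_rel = (7, 4),  |v_rel|² = 65
v_rel×d = (7)·(8) − (4)·(9) = 20
since m = R²·65 − 20²:  R² = (400 + 1225) / 65 = 25
R = √25 = 5  ⇒  r_B = 5 − 4 = 1

rB=1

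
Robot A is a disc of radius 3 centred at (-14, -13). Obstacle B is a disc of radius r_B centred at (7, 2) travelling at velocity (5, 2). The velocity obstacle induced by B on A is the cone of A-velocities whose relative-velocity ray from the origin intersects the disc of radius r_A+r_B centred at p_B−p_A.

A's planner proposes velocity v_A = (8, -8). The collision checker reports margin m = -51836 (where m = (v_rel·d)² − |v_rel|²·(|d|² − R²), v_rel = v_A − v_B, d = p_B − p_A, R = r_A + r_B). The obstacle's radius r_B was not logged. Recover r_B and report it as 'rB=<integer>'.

m = -51836
d = (21, 15);  v_rel = (3, -10),  |v_rel|² = 109
v_rel×d = (3)·(15) − (-10)·(21) = 255
since m = R²·109 − 255²:  R² = (65025 + -51836) / 109 = 121
R = √121 = 11  ⇒  r_B = 11 − 3 = 8

rB=8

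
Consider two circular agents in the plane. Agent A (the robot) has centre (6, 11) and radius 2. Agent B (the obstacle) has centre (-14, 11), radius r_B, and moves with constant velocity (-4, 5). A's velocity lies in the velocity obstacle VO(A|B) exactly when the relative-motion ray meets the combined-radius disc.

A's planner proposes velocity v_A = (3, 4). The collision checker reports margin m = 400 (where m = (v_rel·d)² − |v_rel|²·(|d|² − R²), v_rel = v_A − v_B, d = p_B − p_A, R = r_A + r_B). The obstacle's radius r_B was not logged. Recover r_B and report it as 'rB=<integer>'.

m = 400
d = (-20, 0);  v_rel = (7, -1),  |v_rel|² = 50
v_rel×d = (7)·(0) − (-1)·(-20) = -20
since m = R²·50 − (-20)²:  R² = (400 + 400) / 50 = 16
R = √16 = 4  ⇒  r_B = 4 − 2 = 2

rB=2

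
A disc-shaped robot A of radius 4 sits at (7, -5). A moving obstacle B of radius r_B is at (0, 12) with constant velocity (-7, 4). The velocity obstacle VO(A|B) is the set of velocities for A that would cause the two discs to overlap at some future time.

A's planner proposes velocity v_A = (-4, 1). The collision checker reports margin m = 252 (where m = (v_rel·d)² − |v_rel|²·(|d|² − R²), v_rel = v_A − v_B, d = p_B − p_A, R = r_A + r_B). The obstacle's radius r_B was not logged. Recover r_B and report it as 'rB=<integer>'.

m = 252
d = (-7, 17);  v_rel = (3, -3),  |v_rel|² = 18
v_rel×d = (3)·(17) − (-3)·(-7) = 30
since m = R²·18 − 30²:  R² = (900 + 252) / 18 = 64
R = √64 = 8  ⇒  r_B = 8 − 4 = 4

rB=4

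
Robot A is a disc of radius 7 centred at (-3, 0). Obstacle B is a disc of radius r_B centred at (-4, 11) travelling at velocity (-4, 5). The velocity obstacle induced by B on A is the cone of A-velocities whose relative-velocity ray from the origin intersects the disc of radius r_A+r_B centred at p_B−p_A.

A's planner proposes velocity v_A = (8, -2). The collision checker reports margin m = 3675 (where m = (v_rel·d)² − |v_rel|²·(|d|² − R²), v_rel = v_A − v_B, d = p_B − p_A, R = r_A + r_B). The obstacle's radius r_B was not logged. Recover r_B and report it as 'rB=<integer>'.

m = 3675
d = (-1, 11);  v_rel = (12, -7),  |v_rel|² = 193
v_rel×d = (12)·(11) − (-7)·(-1) = 125
since m = R²·193 − 125²:  R² = (15625 + 3675) / 193 = 100
R = √100 = 10  ⇒  r_B = 10 − 7 = 3

rB=3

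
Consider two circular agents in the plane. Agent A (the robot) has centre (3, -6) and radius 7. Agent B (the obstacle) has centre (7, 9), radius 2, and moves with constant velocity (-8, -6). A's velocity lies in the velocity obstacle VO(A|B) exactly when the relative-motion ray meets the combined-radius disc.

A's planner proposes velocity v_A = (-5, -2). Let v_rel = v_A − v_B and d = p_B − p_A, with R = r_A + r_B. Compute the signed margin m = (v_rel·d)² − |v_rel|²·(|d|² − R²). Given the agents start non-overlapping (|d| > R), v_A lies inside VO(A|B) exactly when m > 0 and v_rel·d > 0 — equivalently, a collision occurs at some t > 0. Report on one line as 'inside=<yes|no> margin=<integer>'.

d = (4, 15),  |d|² = 241;  R = 7+2 = 9,  c = 241−9² = 160
v_rel = (3, 4),  |v_rel|² = 25;  v_rel·d = (3)·(4) + (4)·(15) = 72
25·t² − 144·t + 160 = 0  ⇒  m = 72² − 25·160 = 1184
m = 1184 > 0,  v_rel·d = 72 > 0  ⇒  inside

inside=yes margin=1184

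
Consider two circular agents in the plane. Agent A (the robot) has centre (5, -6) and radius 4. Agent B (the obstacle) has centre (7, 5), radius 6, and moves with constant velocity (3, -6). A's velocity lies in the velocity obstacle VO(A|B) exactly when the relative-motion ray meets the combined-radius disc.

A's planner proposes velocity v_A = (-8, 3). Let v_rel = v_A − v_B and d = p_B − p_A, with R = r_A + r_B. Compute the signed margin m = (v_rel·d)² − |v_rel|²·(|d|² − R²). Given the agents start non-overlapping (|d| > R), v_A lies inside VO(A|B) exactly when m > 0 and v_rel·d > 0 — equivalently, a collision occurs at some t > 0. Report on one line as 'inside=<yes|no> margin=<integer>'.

d = (2, 11),  |d|² = 125;  R = 4+6 = 10,  c = 125−10² = 25
v_rel = (-11, 9),  |v_rel|² = 202;  v_rel·d = (-11)·(2) + (9)·(11) = 77
202·t² − 154·t + 25 = 0  ⇒  m = 77² − 202·25 = 879
m = 879 > 0,  v_rel·d = 77 > 0  ⇒  inside

inside=yes margin=879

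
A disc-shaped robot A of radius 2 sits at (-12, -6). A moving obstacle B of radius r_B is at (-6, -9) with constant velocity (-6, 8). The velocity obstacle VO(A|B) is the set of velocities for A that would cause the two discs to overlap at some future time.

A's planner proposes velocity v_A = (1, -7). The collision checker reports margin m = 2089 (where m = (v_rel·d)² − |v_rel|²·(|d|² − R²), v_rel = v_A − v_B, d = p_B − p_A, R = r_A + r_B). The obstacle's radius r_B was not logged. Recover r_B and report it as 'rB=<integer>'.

m = 2089
d = (6, -3);  v_rel = (7, -15),  |v_rel|² = 274
v_rel×d = (7)·(-3) − (-15)·(6) = 69
since m = R²·274 − 69²:  R² = (4761 + 2089) / 274 = 25
R = √25 = 5  ⇒  r_B = 5 − 2 = 3

rB=3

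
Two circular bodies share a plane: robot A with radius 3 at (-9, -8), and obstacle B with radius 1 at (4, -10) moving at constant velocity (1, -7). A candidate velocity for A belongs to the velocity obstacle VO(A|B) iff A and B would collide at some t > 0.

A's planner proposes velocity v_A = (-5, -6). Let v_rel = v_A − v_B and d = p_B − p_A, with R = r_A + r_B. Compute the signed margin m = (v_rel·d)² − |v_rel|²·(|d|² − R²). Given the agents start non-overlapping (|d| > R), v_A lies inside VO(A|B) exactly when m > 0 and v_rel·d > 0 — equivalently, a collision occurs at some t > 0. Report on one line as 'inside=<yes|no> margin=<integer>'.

d = (13, -2),  |d|² = 173;  R = 3+1 = 4,  c = 173−4² = 157
v_rel = (-6, 1),  |v_rel|² = 37;  v_rel·d = (-6)·(13) + (1)·(-2) = -80
37·t² + 160·t + 157 = 0  ⇒  m = (-80)² − 37·157 = 591
m = 591 > 0,  v_rel·d = -80 < 0  ⇒  outside

inside=no margin=591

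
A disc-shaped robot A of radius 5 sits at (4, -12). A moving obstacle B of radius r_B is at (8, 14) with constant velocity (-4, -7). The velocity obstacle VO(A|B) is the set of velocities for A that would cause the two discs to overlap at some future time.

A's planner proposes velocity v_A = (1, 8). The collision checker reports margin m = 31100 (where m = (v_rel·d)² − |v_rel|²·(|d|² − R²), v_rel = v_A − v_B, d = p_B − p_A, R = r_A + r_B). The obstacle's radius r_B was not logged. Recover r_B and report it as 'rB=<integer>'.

m = 31100
d = (4, 26);  v_rel = (5, 15),  |v_rel|² = 250
v_rel×d = (5)·(26) − (15)·(4) = 70
since m = R²·250 − 70²:  R² = (4900 + 31100) / 250 = 144
R = √144 = 12  ⇒  r_B = 12 − 5 = 7

rB=7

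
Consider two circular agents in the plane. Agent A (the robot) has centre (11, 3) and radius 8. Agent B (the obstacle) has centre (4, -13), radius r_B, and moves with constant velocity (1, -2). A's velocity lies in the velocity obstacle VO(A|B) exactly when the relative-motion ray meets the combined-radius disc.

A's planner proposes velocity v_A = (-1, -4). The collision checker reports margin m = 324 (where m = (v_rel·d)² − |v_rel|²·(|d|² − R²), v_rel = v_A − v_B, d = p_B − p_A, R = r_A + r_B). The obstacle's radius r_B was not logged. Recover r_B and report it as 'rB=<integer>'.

m = 324
d = (-7, -16);  v_rel = (-2, -2),  |v_rel|² = 8
v_rel×d = (-2)·(-16) − (-2)·(-7) = 18
since m = R²·8 − 18²:  R² = (324 + 324) / 8 = 81
R = √81 = 9  ⇒  r_B = 9 − 8 = 1

rB=1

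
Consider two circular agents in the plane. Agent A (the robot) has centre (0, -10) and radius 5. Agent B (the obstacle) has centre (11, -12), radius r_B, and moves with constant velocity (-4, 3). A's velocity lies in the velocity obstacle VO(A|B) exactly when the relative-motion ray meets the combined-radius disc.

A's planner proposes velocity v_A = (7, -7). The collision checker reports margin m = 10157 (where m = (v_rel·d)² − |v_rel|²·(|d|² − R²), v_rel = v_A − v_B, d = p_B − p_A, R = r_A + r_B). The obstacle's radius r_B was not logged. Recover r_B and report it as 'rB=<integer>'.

m = 10157
d = (11, -2);  v_rel = (11, -10),  |v_rel|² = 221
v_rel×d = (11)·(-2) − (-10)·(11) = 88
since m = R²·221 − 88²:  R² = (7744 + 10157) / 221 = 81
R = √81 = 9  ⇒  r_B = 9 − 5 = 4

rB=4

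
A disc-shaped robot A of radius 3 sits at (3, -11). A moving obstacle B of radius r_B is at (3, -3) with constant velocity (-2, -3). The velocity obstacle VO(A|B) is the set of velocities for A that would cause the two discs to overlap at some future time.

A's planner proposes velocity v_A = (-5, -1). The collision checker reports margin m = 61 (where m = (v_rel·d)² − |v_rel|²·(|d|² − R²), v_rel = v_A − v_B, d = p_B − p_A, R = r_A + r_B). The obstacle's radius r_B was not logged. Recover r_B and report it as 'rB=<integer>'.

m = 61
d = (0, 8);  v_rel = (-3, 2),  |v_rel|² = 13
v_rel×d = (-3)·(8) − (2)·(0) = -24
since m = R²·13 − (-24)²:  R² = (576 + 61) / 13 = 49
R = √49 = 7  ⇒  r_B = 7 − 3 = 4

rB=4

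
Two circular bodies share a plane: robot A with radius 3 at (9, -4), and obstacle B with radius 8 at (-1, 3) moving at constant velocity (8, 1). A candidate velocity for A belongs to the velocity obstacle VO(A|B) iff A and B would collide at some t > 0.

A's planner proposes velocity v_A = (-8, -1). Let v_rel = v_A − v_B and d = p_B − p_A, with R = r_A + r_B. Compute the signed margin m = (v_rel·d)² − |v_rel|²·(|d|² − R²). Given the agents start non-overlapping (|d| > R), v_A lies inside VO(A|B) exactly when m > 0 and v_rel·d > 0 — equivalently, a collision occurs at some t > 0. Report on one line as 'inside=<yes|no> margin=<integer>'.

d = (-10, 7),  |d|² = 149;  R = 3+8 = 11,  c = 149−11² = 28
v_rel = (-16, -2),  |v_rel|² = 260;  v_rel·d = (-16)·(-10) + (-2)·(7) = 146
260·t² − 292·t + 28 = 0  ⇒  m = 146² − 260·28 = 14036
m = 14036 > 0,  v_rel·d = 146 > 0  ⇒  inside

inside=yes margin=14036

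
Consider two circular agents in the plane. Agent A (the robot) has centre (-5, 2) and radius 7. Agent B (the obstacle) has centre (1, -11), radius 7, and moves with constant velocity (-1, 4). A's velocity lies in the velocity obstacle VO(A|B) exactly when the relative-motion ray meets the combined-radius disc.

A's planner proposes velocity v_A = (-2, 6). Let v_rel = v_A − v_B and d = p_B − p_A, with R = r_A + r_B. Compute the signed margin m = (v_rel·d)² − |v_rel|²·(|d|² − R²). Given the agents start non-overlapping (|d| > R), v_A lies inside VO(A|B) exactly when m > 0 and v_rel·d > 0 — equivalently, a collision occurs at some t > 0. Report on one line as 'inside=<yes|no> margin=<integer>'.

d = (6, -13),  |d|² = 205;  R = 7+7 = 14,  c = 205−14² = 9
v_rel = (-1, 2),  |v_rel|² = 5;  v_rel·d = (-1)·(6) + (2)·(-13) = -32
5·t² + 64·t + 9 = 0  ⇒  m = (-32)² − 5·9 = 979
m = 979 > 0,  v_rel·d = -32 < 0  ⇒  outside

inside=no margin=979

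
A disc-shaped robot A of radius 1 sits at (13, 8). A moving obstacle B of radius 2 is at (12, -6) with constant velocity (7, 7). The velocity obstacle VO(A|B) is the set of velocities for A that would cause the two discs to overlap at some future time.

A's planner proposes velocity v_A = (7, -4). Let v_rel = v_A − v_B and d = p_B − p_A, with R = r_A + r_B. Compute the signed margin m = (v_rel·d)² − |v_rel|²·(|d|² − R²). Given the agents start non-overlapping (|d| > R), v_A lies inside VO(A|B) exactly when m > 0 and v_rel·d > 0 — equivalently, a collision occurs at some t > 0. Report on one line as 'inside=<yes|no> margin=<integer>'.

d = (-1, -14),  |d|² = 197;  R = 1+2 = 3,  c = 197−3² = 188
v_rel = (0, -11),  |v_rel|² = 121;  v_rel·d = (0)·(-1) + (-11)·(-14) = 154
121·t² − 308·t + 188 = 0  ⇒  m = 154² − 121·188 = 968
m = 968 > 0,  v_rel·d = 154 > 0  ⇒  inside

inside=yes margin=968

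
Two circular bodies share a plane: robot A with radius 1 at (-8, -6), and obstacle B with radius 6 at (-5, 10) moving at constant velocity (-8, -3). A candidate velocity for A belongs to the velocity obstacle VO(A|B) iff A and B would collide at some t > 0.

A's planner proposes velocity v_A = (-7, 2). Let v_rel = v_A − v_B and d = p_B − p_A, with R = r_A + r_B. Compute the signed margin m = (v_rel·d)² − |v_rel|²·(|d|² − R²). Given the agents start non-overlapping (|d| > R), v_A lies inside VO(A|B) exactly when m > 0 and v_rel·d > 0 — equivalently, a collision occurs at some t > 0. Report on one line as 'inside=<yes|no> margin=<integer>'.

d = (3, 16),  |d|² = 265;  R = 1+6 = 7,  c = 265−7² = 216
v_rel = (1, 5),  |v_rel|² = 26;  v_rel·d = (1)·(3) + (5)·(16) = 83
26·t² − 166·t + 216 = 0  ⇒  m = 83² − 26·216 = 1273
m = 1273 > 0,  v_rel·d = 83 > 0  ⇒  inside

inside=yes margin=1273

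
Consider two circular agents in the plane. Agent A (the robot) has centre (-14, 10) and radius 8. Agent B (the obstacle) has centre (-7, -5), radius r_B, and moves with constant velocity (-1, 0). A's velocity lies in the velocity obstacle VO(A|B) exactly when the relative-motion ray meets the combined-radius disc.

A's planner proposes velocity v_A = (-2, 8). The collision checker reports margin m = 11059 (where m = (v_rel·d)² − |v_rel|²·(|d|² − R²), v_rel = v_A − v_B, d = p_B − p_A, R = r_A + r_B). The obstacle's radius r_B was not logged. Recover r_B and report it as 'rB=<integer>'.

m = 11059
d = (7, -15);  v_rel = (-1, 8),  |v_rel|² = 65
v_rel×d = (-1)·(-15) − (8)·(7) = -41
since m = R²·65 − (-41)²:  R² = (1681 + 11059) / 65 = 196
R = √196 = 14  ⇒  r_B = 14 − 8 = 6

rB=6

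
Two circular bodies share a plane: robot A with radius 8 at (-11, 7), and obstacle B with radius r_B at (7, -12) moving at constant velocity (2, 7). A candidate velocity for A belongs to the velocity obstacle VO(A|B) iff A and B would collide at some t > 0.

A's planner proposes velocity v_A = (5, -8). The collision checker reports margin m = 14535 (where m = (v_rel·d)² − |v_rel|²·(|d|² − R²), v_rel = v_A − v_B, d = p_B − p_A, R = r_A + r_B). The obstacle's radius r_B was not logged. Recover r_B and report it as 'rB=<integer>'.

m = 14535
d = (18, -19);  v_rel = (3, -15),  |v_rel|² = 234
v_rel×d = (3)·(-19) − (-15)·(18) = 213
since m = R²·234 − 213²:  R² = (45369 + 14535) / 234 = 256
R = √256 = 16  ⇒  r_B = 16 − 8 = 8

rB=8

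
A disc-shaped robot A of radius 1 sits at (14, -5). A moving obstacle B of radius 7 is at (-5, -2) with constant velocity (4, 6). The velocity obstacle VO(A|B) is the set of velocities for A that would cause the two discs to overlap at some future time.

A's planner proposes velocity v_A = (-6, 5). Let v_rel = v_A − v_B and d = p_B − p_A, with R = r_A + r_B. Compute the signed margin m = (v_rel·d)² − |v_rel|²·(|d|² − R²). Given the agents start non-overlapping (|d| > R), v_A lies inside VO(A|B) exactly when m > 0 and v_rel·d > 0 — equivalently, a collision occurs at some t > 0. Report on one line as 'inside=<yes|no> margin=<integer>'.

d = (-19, 3),  |d|² = 370;  R = 1+7 = 8,  c = 370−8² = 306
v_rel = (-10, -1),  |v_rel|² = 101;  v_rel·d = (-10)·(-19) + (-1)·(3) = 187
101·t² − 374·t + 306 = 0  ⇒  m = 187² − 101·306 = 4063
m = 4063 > 0,  v_rel·d = 187 > 0  ⇒  inside

inside=yes margin=4063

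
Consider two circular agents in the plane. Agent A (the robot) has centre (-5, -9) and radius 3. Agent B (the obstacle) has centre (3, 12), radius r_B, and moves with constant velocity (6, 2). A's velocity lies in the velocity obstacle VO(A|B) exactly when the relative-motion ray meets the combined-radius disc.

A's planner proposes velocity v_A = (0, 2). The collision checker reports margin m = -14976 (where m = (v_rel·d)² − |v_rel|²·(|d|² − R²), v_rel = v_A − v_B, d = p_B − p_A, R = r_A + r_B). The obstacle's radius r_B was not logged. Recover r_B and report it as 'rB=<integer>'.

m = -14976
d = (8, 21);  v_rel = (-6, 0),  |v_rel|² = 36
v_rel×d = (-6)·(21) − (0)·(8) = -126
since m = R²·36 − (-126)²:  R² = (15876 + -14976) / 36 = 25
R = √25 = 5  ⇒  r_B = 5 − 3 = 2

rB=2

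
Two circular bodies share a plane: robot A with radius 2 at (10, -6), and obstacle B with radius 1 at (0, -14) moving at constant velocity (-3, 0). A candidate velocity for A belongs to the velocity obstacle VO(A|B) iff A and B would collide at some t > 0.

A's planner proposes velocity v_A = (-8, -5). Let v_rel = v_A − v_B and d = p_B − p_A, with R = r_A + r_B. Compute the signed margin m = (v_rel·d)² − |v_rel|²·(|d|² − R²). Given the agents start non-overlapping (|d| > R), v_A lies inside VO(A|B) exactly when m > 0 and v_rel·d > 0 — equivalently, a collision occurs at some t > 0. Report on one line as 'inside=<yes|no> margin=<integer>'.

d = (-10, -8),  |d|² = 164;  R = 2+1 = 3,  c = 164−3² = 155
v_rel = (-5, -5),  |v_rel|² = 50;  v_rel·d = (-5)·(-10) + (-5)·(-8) = 90
50·t² − 180·t + 155 = 0  ⇒  m = 90² − 50·155 = 350
m = 350 > 0,  v_rel·d = 90 > 0  ⇒  inside

inside=yes margin=350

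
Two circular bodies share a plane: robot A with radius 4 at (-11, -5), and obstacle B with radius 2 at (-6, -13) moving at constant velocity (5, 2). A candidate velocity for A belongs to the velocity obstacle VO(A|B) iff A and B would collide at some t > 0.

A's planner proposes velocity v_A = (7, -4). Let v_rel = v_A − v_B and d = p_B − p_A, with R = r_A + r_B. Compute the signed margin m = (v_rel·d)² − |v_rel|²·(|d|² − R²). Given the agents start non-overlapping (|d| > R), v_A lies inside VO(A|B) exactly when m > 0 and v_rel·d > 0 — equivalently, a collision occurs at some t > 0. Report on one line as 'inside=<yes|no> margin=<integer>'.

d = (5, -8),  |d|² = 89;  R = 4+2 = 6,  c = 89−6² = 53
v_rel = (2, -6),  |v_rel|² = 40;  v_rel·d = (2)·(5) + (-6)·(-8) = 58
40·t² − 116·t + 53 = 0  ⇒  m = 58² − 40·53 = 1244
m = 1244 > 0,  v_rel·d = 58 > 0  ⇒  inside

inside=yes margin=1244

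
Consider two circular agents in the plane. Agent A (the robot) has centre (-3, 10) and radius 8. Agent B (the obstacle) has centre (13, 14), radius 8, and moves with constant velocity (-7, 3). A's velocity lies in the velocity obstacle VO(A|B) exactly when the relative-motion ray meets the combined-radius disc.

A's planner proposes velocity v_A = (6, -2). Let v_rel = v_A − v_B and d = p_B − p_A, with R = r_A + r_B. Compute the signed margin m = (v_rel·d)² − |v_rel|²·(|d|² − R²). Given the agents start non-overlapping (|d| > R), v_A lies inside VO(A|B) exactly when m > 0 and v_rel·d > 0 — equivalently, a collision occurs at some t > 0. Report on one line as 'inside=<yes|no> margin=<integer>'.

d = (16, 4),  |d|² = 272;  R = 8+8 = 16,  c = 272−16² = 16
v_rel = (13, -5),  |v_rel|² = 194;  v_rel·d = (13)·(16) + (-5)·(4) = 188
194·t² − 376·t + 16 = 0  ⇒  m = 188² − 194·16 = 32240
m = 32240 > 0,  v_rel·d = 188 > 0  ⇒  inside

inside=yes margin=32240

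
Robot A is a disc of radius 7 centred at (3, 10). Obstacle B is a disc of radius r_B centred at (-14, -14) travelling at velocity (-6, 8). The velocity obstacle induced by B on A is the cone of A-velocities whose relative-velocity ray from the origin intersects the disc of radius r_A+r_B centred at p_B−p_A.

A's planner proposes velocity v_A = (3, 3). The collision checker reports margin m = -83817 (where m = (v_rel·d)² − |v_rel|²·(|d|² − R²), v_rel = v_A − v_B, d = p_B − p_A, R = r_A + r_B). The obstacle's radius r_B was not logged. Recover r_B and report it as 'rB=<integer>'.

m = -83817
d = (-17, -24);  v_rel = (9, -5),  |v_rel|² = 106
v_rel×d = (9)·(-24) − (-5)·(-17) = -301
since m = R²·106 − (-301)²:  R² = (90601 + -83817) / 106 = 64
R = √64 = 8  ⇒  r_B = 8 − 7 = 1

rB=1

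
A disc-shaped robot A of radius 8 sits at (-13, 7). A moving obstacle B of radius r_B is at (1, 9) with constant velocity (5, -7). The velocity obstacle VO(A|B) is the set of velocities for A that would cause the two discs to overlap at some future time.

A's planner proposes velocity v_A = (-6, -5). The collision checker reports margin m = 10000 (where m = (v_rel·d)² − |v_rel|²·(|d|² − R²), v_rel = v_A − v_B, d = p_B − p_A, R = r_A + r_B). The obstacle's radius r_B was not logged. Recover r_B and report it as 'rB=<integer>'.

m = 10000
d = (14, 2);  v_rel = (-11, 2),  |v_rel|² = 125
v_rel×d = (-11)·(2) − (2)·(14) = -50
since m = R²·125 − (-50)²:  R² = (2500 + 10000) / 125 = 100
R = √100 = 10  ⇒  r_B = 10 − 8 = 2

rB=2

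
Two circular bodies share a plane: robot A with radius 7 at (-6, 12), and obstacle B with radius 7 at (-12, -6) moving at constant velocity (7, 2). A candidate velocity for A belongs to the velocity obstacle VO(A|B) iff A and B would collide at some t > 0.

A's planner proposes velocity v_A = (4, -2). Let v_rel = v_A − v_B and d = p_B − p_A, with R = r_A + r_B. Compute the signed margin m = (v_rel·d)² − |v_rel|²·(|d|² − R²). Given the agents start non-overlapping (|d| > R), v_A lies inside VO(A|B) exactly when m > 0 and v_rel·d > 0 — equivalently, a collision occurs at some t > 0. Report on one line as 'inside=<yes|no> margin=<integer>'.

d = (-6, -18),  |d|² = 360;  R = 7+7 = 14,  c = 360−14² = 164
v_rel = (-3, -4),  |v_rel|² = 25;  v_rel·d = (-3)·(-6) + (-4)·(-18) = 90
25·t² − 180·t + 164 = 0  ⇒  m = 90² − 25·164 = 4000
m = 4000 > 0,  v_rel·d = 90 > 0  ⇒  inside

inside=yes margin=4000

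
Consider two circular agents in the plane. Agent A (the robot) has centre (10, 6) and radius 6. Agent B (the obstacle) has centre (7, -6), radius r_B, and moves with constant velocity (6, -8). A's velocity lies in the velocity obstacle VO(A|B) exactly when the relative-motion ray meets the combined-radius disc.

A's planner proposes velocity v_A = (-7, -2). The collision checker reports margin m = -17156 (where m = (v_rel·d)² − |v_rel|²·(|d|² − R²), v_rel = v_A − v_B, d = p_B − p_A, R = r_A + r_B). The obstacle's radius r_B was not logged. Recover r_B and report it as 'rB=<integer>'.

m = -17156
d = (-3, -12);  v_rel = (-13, 6),  |v_rel|² = 205
v_rel×d = (-13)·(-12) − (6)·(-3) = 174
since m = R²·205 − 174²:  R² = (30276 + -17156) / 205 = 64
R = √64 = 8  ⇒  r_B = 8 − 6 = 2

rB=2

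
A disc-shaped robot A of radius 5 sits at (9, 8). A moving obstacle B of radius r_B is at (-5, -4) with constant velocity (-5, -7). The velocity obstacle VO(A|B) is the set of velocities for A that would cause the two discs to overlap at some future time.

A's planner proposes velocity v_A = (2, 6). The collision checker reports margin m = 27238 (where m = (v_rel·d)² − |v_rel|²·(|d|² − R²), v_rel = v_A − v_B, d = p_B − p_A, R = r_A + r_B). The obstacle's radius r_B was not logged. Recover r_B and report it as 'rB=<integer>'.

m = 27238
d = (-14, -12);  v_rel = (7, 13),  |v_rel|² = 218
v_rel×d = (7)·(-12) − (13)·(-14) = 98
since m = R²·218 − 98²:  R² = (9604 + 27238) / 218 = 169
R = √169 = 13  ⇒  r_B = 13 − 5 = 8

rB=8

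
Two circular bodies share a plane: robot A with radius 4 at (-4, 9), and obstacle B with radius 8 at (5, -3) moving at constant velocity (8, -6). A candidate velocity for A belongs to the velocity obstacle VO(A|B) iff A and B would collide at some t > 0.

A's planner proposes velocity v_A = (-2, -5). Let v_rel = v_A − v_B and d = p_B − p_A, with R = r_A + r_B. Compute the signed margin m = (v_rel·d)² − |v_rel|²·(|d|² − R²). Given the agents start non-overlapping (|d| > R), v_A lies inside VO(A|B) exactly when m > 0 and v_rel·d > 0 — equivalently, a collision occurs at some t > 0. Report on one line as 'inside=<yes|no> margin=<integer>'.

d = (9, -12),  |d|² = 225;  R = 4+8 = 12,  c = 225−12² = 81
v_rel = (-10, 1),  |v_rel|² = 101;  v_rel·d = (-10)·(9) + (1)·(-12) = -102
101·t² + 204·t + 81 = 0  ⇒  m = (-102)² − 101·81 = 2223
m = 2223 > 0,  v_rel·d = -102 < 0  ⇒  outside

inside=no margin=2223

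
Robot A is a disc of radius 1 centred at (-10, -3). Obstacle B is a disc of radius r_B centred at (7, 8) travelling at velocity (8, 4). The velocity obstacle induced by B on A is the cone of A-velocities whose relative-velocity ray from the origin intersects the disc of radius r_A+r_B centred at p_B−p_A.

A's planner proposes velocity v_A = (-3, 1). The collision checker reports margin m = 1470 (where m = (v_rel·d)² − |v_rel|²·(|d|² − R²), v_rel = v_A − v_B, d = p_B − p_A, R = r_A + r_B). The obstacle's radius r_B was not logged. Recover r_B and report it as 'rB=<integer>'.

m = 1470
d = (17, 11);  v_rel = (-11, -3),  |v_rel|² = 130
v_rel×d = (-11)·(11) − (-3)·(17) = -70
since m = R²·130 − (-70)²:  R² = (4900 + 1470) / 130 = 49
R = √49 = 7  ⇒  r_B = 7 − 1 = 6

rB=6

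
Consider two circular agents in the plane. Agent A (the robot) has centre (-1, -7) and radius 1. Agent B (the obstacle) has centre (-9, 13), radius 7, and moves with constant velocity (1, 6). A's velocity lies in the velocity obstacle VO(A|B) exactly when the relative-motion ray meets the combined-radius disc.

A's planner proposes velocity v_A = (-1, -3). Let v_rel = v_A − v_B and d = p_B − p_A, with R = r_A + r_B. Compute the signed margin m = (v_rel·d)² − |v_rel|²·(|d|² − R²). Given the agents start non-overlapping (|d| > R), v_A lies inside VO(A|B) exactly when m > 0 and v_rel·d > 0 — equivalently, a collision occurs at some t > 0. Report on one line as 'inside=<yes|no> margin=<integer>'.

d = (-8, 20),  |d|² = 464;  R = 1+7 = 8,  c = 464−8² = 400
v_rel = (-2, -9),  |v_rel|² = 85;  v_rel·d = (-2)·(-8) + (-9)·(20) = -164
85·t² + 328·t + 400 = 0  ⇒  m = (-164)² − 85·400 = -7104
m = -7104 < 0,  v_rel·d = -164 < 0  ⇒  outside

inside=no margin=-7104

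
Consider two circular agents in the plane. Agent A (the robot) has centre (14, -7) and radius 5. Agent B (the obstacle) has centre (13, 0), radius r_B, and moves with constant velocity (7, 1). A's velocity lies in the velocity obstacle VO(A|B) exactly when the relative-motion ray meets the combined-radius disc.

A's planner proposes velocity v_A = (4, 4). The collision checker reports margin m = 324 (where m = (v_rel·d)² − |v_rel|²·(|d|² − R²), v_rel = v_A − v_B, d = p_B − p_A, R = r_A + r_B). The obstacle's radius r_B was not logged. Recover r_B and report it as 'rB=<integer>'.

m = 324
d = (-1, 7);  v_rel = (-3, 3),  |v_rel|² = 18
v_rel×d = (-3)·(7) − (3)·(-1) = -18
since m = R²·18 − (-18)²:  R² = (324 + 324) / 18 = 36
R = √36 = 6  ⇒  r_B = 6 − 5 = 1

rB=1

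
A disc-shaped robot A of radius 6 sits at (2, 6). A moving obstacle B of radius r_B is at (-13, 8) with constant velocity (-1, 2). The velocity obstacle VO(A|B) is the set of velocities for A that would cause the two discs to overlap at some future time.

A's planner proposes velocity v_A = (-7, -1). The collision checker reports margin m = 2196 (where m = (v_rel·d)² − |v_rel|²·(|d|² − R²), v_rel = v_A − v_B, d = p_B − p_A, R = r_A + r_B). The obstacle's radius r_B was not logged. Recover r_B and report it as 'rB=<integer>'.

m = 2196
d = (-15, 2);  v_rel = (-6, -3),  |v_rel|² = 45
v_rel×d = (-6)·(2) − (-3)·(-15) = -57
since m = R²·45 − (-57)²:  R² = (3249 + 2196) / 45 = 121
R = √121 = 11  ⇒  r_B = 11 − 6 = 5

rB=5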